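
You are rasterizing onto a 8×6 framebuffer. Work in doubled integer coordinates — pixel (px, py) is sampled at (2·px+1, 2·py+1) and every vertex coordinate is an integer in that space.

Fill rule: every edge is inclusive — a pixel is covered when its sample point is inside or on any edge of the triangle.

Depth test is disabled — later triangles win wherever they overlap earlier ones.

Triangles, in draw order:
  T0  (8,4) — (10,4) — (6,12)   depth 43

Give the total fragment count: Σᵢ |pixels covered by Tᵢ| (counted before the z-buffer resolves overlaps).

T0:
  2·area = 16
  edge (8, 4)→(10, 4): d=(2,0) inclusive
  edge (10, 4)→(6, 12): d=(-4,8) inclusive
  edge (6, 12)→(8, 4): d=(2,-8) inclusive
    (4,2)@(9, 5): e=[2,4,10] → █
    (5,2)@(11, 5): e=[2,-12,26] → ·
    (4,3)@(9, 7): e=[6,-4,14] → ·
    (3,4)@(7, 9): e=[10,4,2] → █
    (4,4)@(9, 9): e=[10,-12,18] → ·
    (3,5)@(7, 11): e=[14,-4,6] → ·
  covered (2 px):
    · · · · · · · ·
    · · · · · · · ·
    · · · · █ · · ·
    · · · · · · · ·
    · · · █ · · · ·
    · · · · · · · ·

Final: 2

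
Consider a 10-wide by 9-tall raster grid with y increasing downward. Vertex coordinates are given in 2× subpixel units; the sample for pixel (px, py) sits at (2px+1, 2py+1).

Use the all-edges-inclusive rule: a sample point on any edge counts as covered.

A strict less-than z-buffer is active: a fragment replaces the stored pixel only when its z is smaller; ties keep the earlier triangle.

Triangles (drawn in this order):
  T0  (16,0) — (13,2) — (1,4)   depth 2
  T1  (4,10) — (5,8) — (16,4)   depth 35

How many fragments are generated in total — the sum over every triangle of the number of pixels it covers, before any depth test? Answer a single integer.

T0:
  2·area = 18
  edge (16, 0)→(13, 2): d=(-3,2) inclusive
  edge (13, 2)→(1, 4): d=(-12,2) inclusive
  edge (1, 4)→(16, 0): d=(15,-4) inclusive
    (6,0)@(13, 1): e=[3,12,3] → █
    (7,0)@(15, 1): e=[-1,8,11] → ·
    (9,0)@(19, 1): e=[-9,0,27] → ·  [on edge]
    (2,1)@(5, 3): e=[13,4,1] → █
    (3,1)@(7, 3): e=[9,0,9] → █  [on edge]
    (4,1)@(9, 3): e=[5,-4,17] → ·
    (6,1)@(13, 3): e=[-3,-12,33] → ·
    (2,2)@(5, 5): e=[7,-20,31] → ·
    (3,2)@(7, 5): e=[3,-24,39] → ·
  covered (3 px):
    · · · · · · █ · · ·
    · · █ █ · · · · · ·
    · · · · · · · · · ·
    · · · · · · · · · ·
    · · · · · · · · · ·
    · · · · · · · · · ·
    · · · · · · · · · ·
    · · · · · · · · · ·
    · · · · · · · · · ·
T1:
  2·area = 18
  edge (4, 10)→(5, 8): d=(1,-2) inclusive
  edge (5, 8)→(16, 4): d=(11,-4) inclusive
  edge (16, 4)→(4, 10): d=(-12,6) inclusive
    (4,3)@(9, 7): e=[7,5,6] → █
    (5,3)@(11, 7): e=[11,13,-6] → ·
    (2,4)@(5, 9): e=[1,11,6] → █
    (3,4)@(7, 9): e=[5,19,-6] → ·
    (4,4)@(9, 9): e=[9,27,-18] → ·
    (2,5)@(5, 11): e=[3,33,-18] → ·
  covered (2 px):
    · · · · · · · · · ·
    · · · · · · · · · ·
    · · · · · · · · · ·
    · · · · █ · · · · ·
    · · █ · · · · · · ·
    · · · · · · · · · ·
    · · · · · · · · · ·
    · · · · · · · · · ·
    · · · · · · · · · ·

Answer: 5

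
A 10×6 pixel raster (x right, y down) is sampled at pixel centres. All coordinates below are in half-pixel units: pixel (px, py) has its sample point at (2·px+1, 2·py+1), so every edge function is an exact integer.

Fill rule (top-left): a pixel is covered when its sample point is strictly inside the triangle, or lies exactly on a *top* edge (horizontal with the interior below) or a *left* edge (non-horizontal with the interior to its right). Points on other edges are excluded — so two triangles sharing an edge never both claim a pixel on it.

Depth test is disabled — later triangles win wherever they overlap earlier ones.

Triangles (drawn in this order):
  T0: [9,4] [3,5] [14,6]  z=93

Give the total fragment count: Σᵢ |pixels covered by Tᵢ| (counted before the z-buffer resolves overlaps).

T0:
  2·area = 17  (B↔C swapped to make it positive)
  edge (9, 4)→(14, 6): d=(5,2) right/bottom  bias=-1
  edge (14, 6)→(3, 5): d=(-11,-1) top-left  bias=+0
  edge (3, 5)→(9, 4): d=(6,-1) top-left  bias=+0
    (7,1)@(15, 3): e=[-17,34,0] → .  [on edge]
    (1,2)@(3, 5): e=[17,0,0] → X  [on edge]
    (2,2)@(5, 5): e=[13,2,2] → X
    (3,2)@(7, 5): e=[9,4,4] → X
    (4,2)@(9, 5): e=[5,6,6] → X
    (5,2)@(11, 5): e=[1,8,8] → X
    (6,2)@(13, 5): e=[-3,10,10] → .
    (1,3)@(3, 7): e=[27,-22,12] → .
    (2,3)@(5, 7): e=[23,-20,14] → .
    (3,3)@(7, 7): e=[19,-18,16] → .
    (4,3)@(9, 7): e=[15,-16,18] → .
    (5,3)@(11, 7): e=[11,-14,20] → .
  covered (5 px):
    . . . . . . . . . .
    . . . . . . . . . .
    . X X X X X . . . .
    . . . . . . . . . .
    . . . . . . . . . .
    . . . . . . . . . .

Result: 5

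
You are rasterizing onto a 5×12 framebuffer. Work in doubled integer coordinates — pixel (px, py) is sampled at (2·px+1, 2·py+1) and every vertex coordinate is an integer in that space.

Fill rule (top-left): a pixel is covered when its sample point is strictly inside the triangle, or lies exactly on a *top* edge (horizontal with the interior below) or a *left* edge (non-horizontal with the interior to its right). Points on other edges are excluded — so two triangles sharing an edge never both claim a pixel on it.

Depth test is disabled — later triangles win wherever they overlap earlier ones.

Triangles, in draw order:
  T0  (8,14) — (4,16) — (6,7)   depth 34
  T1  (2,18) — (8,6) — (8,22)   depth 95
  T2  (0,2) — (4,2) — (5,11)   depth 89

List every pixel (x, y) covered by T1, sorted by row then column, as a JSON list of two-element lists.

T0:
  2·area = 32
  edge (8, 14)→(4, 16): d=(-4,2) right/bottom  bias=-1
  edge (4, 16)→(6, 7): d=(2,-9) top-left  bias=+0
  edge (6, 7)→(8, 14): d=(2,7) right/bottom  bias=-1
    (3,5)@(7, 11): e=[14,17,1] → #
    (4,5)@(9, 11): e=[10,35,-13] → ·
    (2,6)@(5, 13): e=[10,3,19] → #
    (4,6)@(9, 13): e=[2,39,-9] → ·
    (2,7)@(5, 15): e=[2,7,23] → #
    (3,7)@(7, 15): e=[-2,25,9] → ·
    (2,8)@(5, 17): e=[-6,11,27] → ·
  covered (4 px):
    · · · · ·
    · · · · ·
    · · · · ·
    · · · · ·
    · · · · ·
    · · · # ·
    · · # # ·
    · · # · ·
    · · · · ·
    · · · · ·
    · · · · ·
    · · · · ·
T1:
  2·area = 96
  edge (2, 18)→(8, 6): d=(6,-12) top-left  bias=+0
  edge (8, 6)→(8, 22): d=(0,16) right/bottom  bias=-1
  edge (8, 22)→(2, 18): d=(-6,-4) top-left  bias=+0
    (3,4)@(7, 9): e=[6,16,74] → #
    (4,4)@(9, 9): e=[30,-16,82] → ·
    (3,5)@(7, 11): e=[18,16,62] → #
    (4,5)@(9, 11): e=[42,-16,70] → ·
    (2,6)@(5, 13): e=[6,48,42] → #
    (4,6)@(9, 13): e=[54,-16,58] → ·
    (2,7)@(5, 15): e=[18,48,30] → #
    (4,7)@(9, 15): e=[66,-16,46] → ·
    (1,8)@(3, 17): e=[6,80,10] → #
    (4,8)@(9, 17): e=[78,-16,34] → ·
    (1,9)@(3, 19): e=[18,80,-2] → ·
    (2,9)@(5, 19): e=[42,48,6] → #
  covered (12 px):
    · · · · ·
    · · · · ·
    · · · · ·
    · · · · ·
    · · · # ·
    · · · # ·
    · · # # ·
    · · # # ·
    · # # # ·
    · · # # ·
    · · · # ·
    · · · · ·
T2:
  2·area = 36
  edge (0, 2)→(4, 2): d=(4,0) top-left  bias=+0
  edge (4, 2)→(5, 11): d=(1,9) right/bottom  bias=-1
  edge (5, 11)→(0, 2): d=(-5,-9) top-left  bias=+0
    (0,1)@(1, 3): e=[4,28,4] → #
    (1,1)@(3, 3): e=[4,10,22] → #
    (2,1)@(5, 3): e=[4,-8,40] → ·
    (0,2)@(1, 5): e=[12,30,-6] → ·
    (1,2)@(3, 5): e=[12,12,12] → #
    (2,2)@(5, 5): e=[12,-6,30] → ·
    (1,3)@(3, 7): e=[20,14,2] → #
    (2,3)@(5, 7): e=[20,-4,20] → ·
    (1,4)@(3, 9): e=[28,16,-8] → ·
    (2,5)@(5, 11): e=[36,0,0] → ·  [on edge]
  covered (4 px):
    · · · · ·
    # # · · ·
    · # · · ·
    · # · · ·
    · · · · ·
    · · · · ·
    · · · · ·
    · · · · ·
    · · · · ·
    · · · · ·
    · · · · ·
    · · · · ·

Result: [[3,4],[3,5],[2,6],[3,6],[2,7],[3,7],[1,8],[2,8],[3,8],[2,9],[3,9],[3,10]]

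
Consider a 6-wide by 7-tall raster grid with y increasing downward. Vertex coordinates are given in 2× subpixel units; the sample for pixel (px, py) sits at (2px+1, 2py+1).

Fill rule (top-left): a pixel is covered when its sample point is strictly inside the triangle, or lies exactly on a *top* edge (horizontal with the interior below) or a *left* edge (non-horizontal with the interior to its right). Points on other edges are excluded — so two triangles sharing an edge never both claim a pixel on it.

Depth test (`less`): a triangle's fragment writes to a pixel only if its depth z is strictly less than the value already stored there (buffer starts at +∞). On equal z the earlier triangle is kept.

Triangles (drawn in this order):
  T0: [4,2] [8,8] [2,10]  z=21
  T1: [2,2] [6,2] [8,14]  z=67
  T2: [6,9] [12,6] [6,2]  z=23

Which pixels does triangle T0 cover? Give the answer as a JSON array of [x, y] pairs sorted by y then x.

T0:
  2·area = 44
  edge (4, 2)→(8, 8): d=(4,6) right/bottom  bias=-1
  edge (8, 8)→(2, 10): d=(-6,2) right/bottom  bias=-1
  edge (2, 10)→(4, 2): d=(2,-8) top-left  bias=+0
    (2,2)@(5, 5): e=[6,24,14] → █
    (3,2)@(7, 5): e=[-6,20,30] → ·
    (1,3)@(3, 7): e=[26,16,2] → █
    (3,3)@(7, 7): e=[2,8,34] → █
    (4,3)@(9, 7): e=[-10,4,50] → ·
    (5,3)@(11, 7): e=[-22,0,66] → ·  [on edge]
    (1,4)@(3, 9): e=[34,4,6] → █
    (2,4)@(5, 9): e=[22,0,22] → ·  [on edge]
    (3,4)@(7, 9): e=[10,-4,38] → ·
    (1,5)@(3, 11): e=[42,-8,10] → ·
  covered (5 px):
    · · · · · ·
    · · · · · ·
    · · █ · · ·
    · █ █ █ · ·
    · █ · · · ·
    · · · · · ·
    · · · · · ·
T1:
  2·area = 48
  edge (2, 2)→(6, 2): d=(4,0) top-left  bias=+0
  edge (6, 2)→(8, 14): d=(2,12) right/bottom  bias=-1
  edge (8, 14)→(2, 2): d=(-6,-12) top-left  bias=+0
    (1,1)@(3, 3): e=[4,38,6] → █
    (2,1)@(5, 3): e=[4,14,30] → █
    (3,1)@(7, 3): e=[4,-10,54] → ·
    (1,2)@(3, 5): e=[12,42,-6] → ·
    (2,2)@(5, 5): e=[12,18,18] → █
    (3,2)@(7, 5): e=[12,-6,42] → ·
    (2,3)@(5, 7): e=[20,22,6] → █
    (3,3)@(7, 7): e=[20,-2,30] → ·
    (2,4)@(5, 9): e=[28,26,-6] → ·
    (3,4)@(7, 9): e=[28,2,18] → █
    (4,4)@(9, 9): e=[28,-22,42] → ·
    (3,5)@(7, 11): e=[36,6,6] → █
  covered (6 px):
    · · · · · ·
    · █ █ · · ·
    · · █ · · ·
    · · █ · · ·
    · · · █ · ·
    · · · █ · ·
    · · · · · ·
T2:
  2·area = 42  (B↔C swapped to make it positive)
  edge (6, 9)→(6, 2): d=(0,-7) top-left  bias=+0
  edge (6, 2)→(12, 6): d=(6,4) right/bottom  bias=-1
  edge (12, 6)→(6, 9): d=(-6,3) right/bottom  bias=-1
    (3,1)@(7, 3): e=[7,2,33] → █
    (4,1)@(9, 3): e=[21,-6,27] → ·
    (3,2)@(7, 5): e=[7,14,21] → █
    (4,2)@(9, 5): e=[21,6,15] → █
    (5,2)@(11, 5): e=[35,-2,9] → ·
    (3,3)@(7, 7): e=[7,26,9] → █
    (5,3)@(11, 7): e=[35,10,-3] → ·
    (3,4)@(7, 9): e=[7,38,-3] → ·
    (4,4)@(9, 9): e=[21,30,-9] → ·
  covered (5 px):
    · · · · · ·
    · · · █ · ·
    · · · █ █ ·
    · · · █ █ ·
    · · · · · ·
    · · · · · ·
    · · · · · ·

Answer: [[2,2],[1,3],[2,3],[3,3],[1,4]]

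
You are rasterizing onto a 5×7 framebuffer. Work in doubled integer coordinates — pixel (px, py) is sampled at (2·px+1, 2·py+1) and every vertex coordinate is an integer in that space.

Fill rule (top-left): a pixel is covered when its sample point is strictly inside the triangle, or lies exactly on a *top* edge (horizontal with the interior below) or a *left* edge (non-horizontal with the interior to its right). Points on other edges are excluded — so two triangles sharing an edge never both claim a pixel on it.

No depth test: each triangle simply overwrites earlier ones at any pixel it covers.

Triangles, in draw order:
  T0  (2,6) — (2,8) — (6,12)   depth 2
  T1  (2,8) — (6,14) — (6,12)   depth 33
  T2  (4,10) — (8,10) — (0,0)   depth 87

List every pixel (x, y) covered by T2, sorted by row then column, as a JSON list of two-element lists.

T0:
  2·area = 8  (B↔C swapped to make it positive)
  edge (2, 6)→(6, 12): d=(4,6) right/bottom  bias=-1
  edge (6, 12)→(2, 8): d=(-4,-4) top-left  bias=+0
  edge (2, 8)→(2, 6): d=(0,-2) top-left  bias=+0
    (0,3)@(1, 7): e=[10,0,-2] → ·  [on edge]
    (1,4)@(3, 9): e=[6,0,2] → █  [on edge]
    (2,4)@(5, 9): e=[-6,8,6] → ·
    (1,5)@(3, 11): e=[14,-8,2] → ·
    (2,5)@(5, 11): e=[2,0,6] → █  [on edge]
    (3,5)@(7, 11): e=[-10,8,10] → ·
    (2,6)@(5, 13): e=[10,-8,6] → ·
    (3,6)@(7, 13): e=[-2,0,10] → ·  [on edge]
  covered (2 px):
    · · · · ·
    · · · · ·
    · · · · ·
    · · · · ·
    · █ · · ·
    · · █ · ·
    · · · · ·
T1:
  2·area = 8  (B↔C swapped to make it positive)
  edge (2, 8)→(6, 12): d=(4,4) right/bottom  bias=-1
  edge (6, 12)→(6, 14): d=(0,2) right/bottom  bias=-1
  edge (6, 14)→(2, 8): d=(-4,-6) top-left  bias=+0
    (0,3)@(1, 7): e=[0,10,-2] → ·  [on edge]
    (1,4)@(3, 9): e=[0,6,2] → ·  [on edge]
    (2,5)@(5, 11): e=[0,2,6] → ·  [on edge]
    (3,6)@(7, 13): e=[0,-2,10] → ·  [on edge]
  covered (0 px):
    · · · · ·
    · · · · ·
    · · · · ·
    · · · · ·
    · · · · ·
    · · · · ·
    · · · · ·
T2:
  2·area = 40  (B↔C swapped to make it positive)
  edge (4, 10)→(0, 0): d=(-4,-10) top-left  bias=+0
  edge (0, 0)→(8, 10): d=(8,10) right/bottom  bias=-1
  edge (8, 10)→(4, 10): d=(-4,0) right/bottom  bias=-1
    (1,2)@(3, 5): e=[10,10,20] → █
    (2,2)@(5, 5): e=[30,-10,20] → ·
    (1,3)@(3, 7): e=[2,26,12] → █
    (2,3)@(5, 7): e=[22,6,12] → █
    (3,3)@(7, 7): e=[42,-14,12] → ·
    (1,4)@(3, 9): e=[-6,42,4] → ·
    (2,4)@(5, 9): e=[14,22,4] → █
    (3,4)@(7, 9): e=[34,2,4] → █
    (4,4)@(9, 9): e=[54,-18,4] → ·
    (2,5)@(5, 11): e=[6,38,-4] → ·
    (3,5)@(7, 11): e=[26,18,-4] → ·
  covered (5 px):
    · · · · ·
    · · · · ·
    · █ · · ·
    · █ █ · ·
    · · █ █ ·
    · · · · ·
    · · · · ·

Final: [[1,2],[1,3],[2,3],[2,4],[3,4]]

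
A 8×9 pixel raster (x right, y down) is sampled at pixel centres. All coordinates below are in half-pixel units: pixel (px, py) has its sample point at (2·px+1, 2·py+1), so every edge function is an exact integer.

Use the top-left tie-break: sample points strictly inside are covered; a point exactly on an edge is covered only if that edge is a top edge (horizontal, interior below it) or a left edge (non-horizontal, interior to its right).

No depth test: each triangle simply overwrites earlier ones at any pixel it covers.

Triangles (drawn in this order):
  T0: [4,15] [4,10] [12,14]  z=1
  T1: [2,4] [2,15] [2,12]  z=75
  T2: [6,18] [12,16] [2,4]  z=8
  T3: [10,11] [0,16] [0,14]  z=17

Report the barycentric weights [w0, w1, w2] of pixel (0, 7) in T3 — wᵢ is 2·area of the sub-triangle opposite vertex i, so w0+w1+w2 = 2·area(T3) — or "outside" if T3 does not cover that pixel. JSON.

T0:
  2·area = 40
  edge (4, 15)→(4, 10): d=(0,-5) top-left  bias=+0
  edge (4, 10)→(12, 14): d=(8,4) right/bottom  bias=-1
  edge (12, 14)→(4, 15): d=(-8,1) right/bottom  bias=-1
    (2,5)@(5, 11): e=[5,4,31] → X
    (3,5)@(7, 11): e=[15,-4,29] → .
    (2,6)@(5, 13): e=[5,20,15] → X
    (3,6)@(7, 13): e=[15,12,13] → X
    (4,6)@(9, 13): e=[25,4,11] → X
    (5,6)@(11, 13): e=[35,-4,9] → .
    (2,7)@(5, 15): e=[5,36,-1] → .
    (3,7)@(7, 15): e=[15,28,-3] → .
    (4,7)@(9, 15): e=[25,20,-5] → .
  covered (4 px):
    . . . . . . . .
    . . . . . . . .
    . . . . . . . .
    . . . . . . . .
    . . . . . . . .
    . . X . . . . .
    . . X X X . . .
    . . . . . . . .
    . . . . . . . .
T1:
  degenerate (2·area = 0) — covers nothing
T2:
  2·area = 92  (B↔C swapped to make it positive)
  edge (6, 18)→(2, 4): d=(-4,-14) top-left  bias=+0
  edge (2, 4)→(12, 16): d=(10,12) right/bottom  bias=-1
  edge (12, 16)→(6, 18): d=(-6,2) right/bottom  bias=-1
    (1,3)@(3, 7): e=[2,18,72] → X
    (2,3)@(5, 7): e=[30,-6,68] → .
    (1,4)@(3, 9): e=[-6,38,60] → .
    (2,4)@(5, 9): e=[22,14,56] → X
    (3,4)@(7, 9): e=[50,-10,52] → .
    (2,5)@(5, 11): e=[14,34,44] → X
    (3,5)@(7, 11): e=[42,10,40] → X
    (4,5)@(9, 11): e=[70,-14,36] → .
    (2,6)@(5, 13): e=[6,54,32] → X
    (4,6)@(9, 13): e=[62,6,24] → X
    (5,6)@(11, 13): e=[90,-18,20] → .
    (2,7)@(5, 15): e=[-2,74,20] → .
    (7,7)@(15, 15): e=[138,-46,0] → .  [on edge]
    (4,8)@(9, 17): e=[46,46,0] → .  [on edge]
  covered (11 px):
    . . . . . . . .
    . . . . . . . .
    . . . . . . . .
    . X . . . . . .
    . . X . . . . .
    . . X X . . . .
    . . X X X . . .
    . . . X X X . .
    . . . X . . . .
T3:
  2·area = 20
  edge (10, 11)→(0, 16): d=(-10,5) right/bottom  bias=-1
  edge (0, 16)→(0, 14): d=(0,-2) top-left  bias=+0
  edge (0, 14)→(10, 11): d=(10,-3) top-left  bias=+0
    (2,6)@(5, 13): e=[5,10,5] → X
    (3,6)@(7, 13): e=[-5,14,11] → .
    (0,7)@(1, 15): e=[5,2,13] → X
    (1,7)@(3, 15): e=[-5,6,19] → .
    (2,7)@(5, 15): e=[-15,10,25] → .
    (0,8)@(1, 17): e=[-15,2,33] → .
  covered (2 px):
    . . . . . . . .
    . . . . . . . .
    . . . . . . . .
    . . . . . . . .
    . . . . . . . .
    . . . . . . . .
    . . X . . . . .
    X . . . . . . .
    . . . . . . . .

Result: [2,13,5]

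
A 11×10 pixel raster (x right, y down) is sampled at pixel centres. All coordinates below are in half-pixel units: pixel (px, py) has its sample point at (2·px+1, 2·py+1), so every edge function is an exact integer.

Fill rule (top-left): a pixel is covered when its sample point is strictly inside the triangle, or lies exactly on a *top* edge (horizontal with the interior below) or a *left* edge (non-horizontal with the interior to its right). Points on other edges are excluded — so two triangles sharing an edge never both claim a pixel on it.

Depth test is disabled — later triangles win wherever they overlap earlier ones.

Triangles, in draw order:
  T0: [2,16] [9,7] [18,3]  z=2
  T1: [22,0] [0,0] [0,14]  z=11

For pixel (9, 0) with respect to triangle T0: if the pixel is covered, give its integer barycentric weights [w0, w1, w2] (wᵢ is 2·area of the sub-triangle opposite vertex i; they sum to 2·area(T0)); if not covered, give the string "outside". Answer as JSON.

T0:
  2·area = 53
  edge (2, 16)→(9, 7): d=(7,-9) top-left  bias=+0
  edge (9, 7)→(18, 3): d=(9,-4) top-left  bias=+0
  edge (18, 3)→(2, 16): d=(-16,13) right/bottom  bias=-1
    (7,2)@(15, 5): e=[40,6,7] → █
    (8,2)@(17, 5): e=[58,14,-19] → ·
    (4,3)@(9, 7): e=[0,0,53] → █  [on edge]
    (5,3)@(11, 7): e=[18,8,27] → █
    (6,3)@(13, 7): e=[36,16,1] → █
    (7,3)@(15, 7): e=[54,24,-25] → ·
    (4,4)@(9, 9): e=[14,18,21] → █
    (5,4)@(11, 9): e=[32,26,-5] → ·
    (6,4)@(13, 9): e=[50,34,-31] → ·
    (3,5)@(7, 11): e=[10,28,15] → █
    (4,5)@(9, 11): e=[28,36,-11] → ·
    (2,6)@(5, 13): e=[6,38,9] → █
  covered (8 px):
    · · · · · · · · · · ·
    · · · · · · · · · · ·
    · · · · · · · █ · · ·
    · · · · █ █ █ · · · ·
    · · · · █ · · · · · ·
    · · · █ · · · · · · ·
    · · █ · · · · · · · ·
    · █ · · · · · · · · ·
    · · · · · · · · · · ·
    · · · · · · · · · · ·
T1:
  2·area = 308  (B↔C swapped to make it positive)
  edge (22, 0)→(0, 14): d=(-22,14) right/bottom  bias=-1
  edge (0, 14)→(0, 0): d=(0,-14) top-left  bias=+0
  edge (0, 0)→(22, 0): d=(22,0) top-left  bias=+0
    (0,0)@(1, 1): e=[272,14,22] → █
    (1,0)@(3, 1): e=[244,42,22] → █
    (2,0)@(5, 1): e=[216,70,22] → █
    (3,0)@(7, 1): e=[188,98,22] → █
    (4,0)@(9, 1): e=[160,126,22] → █
    (5,0)@(11, 1): e=[132,154,22] → █
    (6,0)@(13, 1): e=[104,182,22] → █
    (7,0)@(15, 1): e=[76,210,22] → █
    (8,0)@(17, 1): e=[48,238,22] → █
    (9,0)@(19, 1): e=[20,266,22] → █
    (10,0)@(21, 1): e=[-8,294,22] → ·
    (0,1)@(1, 3): e=[228,14,66] → █
    (5,3)@(11, 7): e=[0,154,154] → ·  [on edge]
  covered (38 px):
    █ █ █ █ █ █ █ █ █ █ ·
    █ █ █ █ █ █ █ █ █ · ·
    █ █ █ █ █ █ █ · · · ·
    █ █ █ █ █ · · · · · ·
    █ █ █ █ · · · · · · ·
    █ █ · · · · · · · · ·
    █ · · · · · · · · · ·
    · · · · · · · · · · ·
    · · · · · · · · · · ·
    · · · · · · · · · · ·

Answer: "outside"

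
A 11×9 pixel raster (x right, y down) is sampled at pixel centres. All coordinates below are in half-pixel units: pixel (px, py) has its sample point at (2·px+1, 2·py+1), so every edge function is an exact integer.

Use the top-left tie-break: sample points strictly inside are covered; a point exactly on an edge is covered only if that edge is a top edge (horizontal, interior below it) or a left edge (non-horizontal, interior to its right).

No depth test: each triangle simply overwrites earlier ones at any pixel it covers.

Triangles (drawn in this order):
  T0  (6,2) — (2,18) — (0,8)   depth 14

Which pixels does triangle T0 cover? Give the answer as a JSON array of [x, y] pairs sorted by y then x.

T0:
  2·area = 72
  edge (6, 2)→(2, 18): d=(-4,16) right/bottom  bias=-1
  edge (2, 18)→(0, 8): d=(-2,-10) top-left  bias=+0
  edge (0, 8)→(6, 2): d=(6,-6) top-left  bias=+0
    (3,0)@(7, 1): e=[-12,84,0] → .  [on edge]
    (2,1)@(5, 3): e=[12,60,0] → X  [on edge]
    (3,1)@(7, 3): e=[-20,80,12] → .
    (1,2)@(3, 5): e=[36,36,0] → X  [on edge]
    (3,2)@(7, 5): e=[-28,76,24] → .
    (0,3)@(1, 7): e=[60,12,0] → X  [on edge]
    (2,3)@(5, 7): e=[-4,52,24] → .
    (0,4)@(1, 9): e=[52,8,12] → X
    (2,4)@(5, 9): e=[-12,48,36] → .
    (0,5)@(1, 11): e=[44,4,24] → X
    (2,5)@(5, 11): e=[-20,44,48] → .
    (0,6)@(1, 13): e=[36,0,36] → X  [on edge]
  covered (11 px):
    . . . . . . . . . . .
    . . X . . . . . . . .
    . X X . . . . . . . .
    X X . . . . . . . . .
    X X . . . . . . . . .
    X X . . . . . . . . .
    X X . . . . . . . . .
    . . . . . . . . . . .
    . . . . . . . . . . .

Result: [[2,1],[1,2],[2,2],[0,3],[1,3],[0,4],[1,4],[0,5],[1,5],[0,6],[1,6]]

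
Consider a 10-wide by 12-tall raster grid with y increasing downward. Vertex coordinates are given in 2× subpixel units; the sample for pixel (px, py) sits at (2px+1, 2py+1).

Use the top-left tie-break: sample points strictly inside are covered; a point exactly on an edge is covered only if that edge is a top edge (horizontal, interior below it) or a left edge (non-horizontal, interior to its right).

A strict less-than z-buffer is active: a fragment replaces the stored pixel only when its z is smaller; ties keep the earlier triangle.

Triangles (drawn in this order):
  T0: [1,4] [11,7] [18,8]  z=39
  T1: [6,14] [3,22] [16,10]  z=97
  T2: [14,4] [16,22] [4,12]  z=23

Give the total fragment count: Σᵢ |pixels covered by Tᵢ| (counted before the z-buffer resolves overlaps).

T0:
  2·area = 11  (B↔C swapped to make it positive)
  edge (1, 4)→(18, 8): d=(17,4) right/bottom  bias=-1
  edge (18, 8)→(11, 7): d=(-7,-1) top-left  bias=+0
  edge (11, 7)→(1, 4): d=(-10,-3) top-left  bias=+0
    (2,2)@(5, 5): e=[1,8,2] → #
    (3,2)@(7, 5): e=[-7,10,8] → ·
    (2,3)@(5, 7): e=[35,-6,-18] → ·
    (5,3)@(11, 7): e=[11,0,0] → #  [on edge]
    (6,3)@(13, 7): e=[3,2,6] → #
    (7,3)@(15, 7): e=[-5,4,12] → ·
    (5,4)@(11, 9): e=[45,-14,-20] → ·
    (6,4)@(13, 9): e=[37,-12,-14] → ·
  covered (3 px):
    · · · · · · · · · ·
    · · · · · · · · · ·
    · · # · · · · · · ·
    · · · · · # # · · ·
    · · · · · · · · · ·
    · · · · · · · · · ·
    · · · · · · · · · ·
    · · · · · · · · · ·
    · · · · · · · · · ·
    · · · · · · · · · ·
    · · · · · · · · · ·
    · · · · · · · · · ·
T1:
  2·area = 68  (B↔C swapped to make it positive)
  edge (6, 14)→(16, 10): d=(10,-4) top-left  bias=+0
  edge (16, 10)→(3, 22): d=(-13,12) right/bottom  bias=-1
  edge (3, 22)→(6, 14): d=(3,-8) top-left  bias=+0
    (4,6)@(9, 13): e=[2,45,21] → #
    (5,6)@(11, 13): e=[10,21,37] → #
    (6,6)@(13, 13): e=[18,-3,53] → ·
    (3,7)@(7, 15): e=[14,43,11] → #
    (5,7)@(11, 15): e=[30,-5,43] → ·
    (2,8)@(5, 17): e=[26,41,1] → #
    (4,8)@(9, 17): e=[42,-7,33] → ·
    (2,9)@(5, 19): e=[46,15,7] → #
    (3,9)@(7, 19): e=[54,-9,23] → ·
    (2,10)@(5, 21): e=[66,-11,13] → ·
  covered (7 px):
    · · · · · · · · · ·
    · · · · · · · · · ·
    · · · · · · · · · ·
    · · · · · · · · · ·
    · · · · · · · · · ·
    · · · · · · · · · ·
    · · · · # # · · · ·
    · · · # # · · · · ·
    · · # # · · · · · ·
    · · # · · · · · · ·
    · · · · · · · · · ·
    · · · · · · · · · ·
T2:
  2·area = 196
  edge (14, 4)→(16, 22): d=(2,18) right/bottom  bias=-1
  edge (16, 22)→(4, 12): d=(-12,-10) top-left  bias=+0
  edge (4, 12)→(14, 4): d=(10,-8) top-left  bias=+0
    (6,2)@(13, 5): e=[20,174,2] → #
    (7,2)@(15, 5): e=[-16,194,18] → ·
    (5,3)@(11, 7): e=[60,130,6] → #
    (7,3)@(15, 7): e=[-12,170,38] → ·
    (4,4)@(9, 9): e=[100,86,10] → #
    (7,4)@(15, 9): e=[-8,146,58] → ·
    (3,5)@(7, 11): e=[140,42,14] → #
    (7,5)@(15, 11): e=[-4,122,78] → ·
    (3,6)@(7, 13): e=[144,18,34] → #
    (7,6)@(15, 13): e=[0,98,98] → ·  [on edge]
    (3,7)@(7, 15): e=[148,-6,54] → ·
    (4,7)@(9, 15): e=[112,14,70] → #
  covered (24 px):
    · · · · · · · · · ·
    · · · · · · · · · ·
    · · · · · · # · · ·
    · · · · · # # · · ·
    · · · · # # # · · ·
    · · · # # # # · · ·
    · · · # # # # · · ·
    · · · · # # # # · ·
    · · · · · # # # · ·
    · · · · · · # # · ·
    · · · · · · · # · ·
    · · · · · · · · · ·

Answer: 34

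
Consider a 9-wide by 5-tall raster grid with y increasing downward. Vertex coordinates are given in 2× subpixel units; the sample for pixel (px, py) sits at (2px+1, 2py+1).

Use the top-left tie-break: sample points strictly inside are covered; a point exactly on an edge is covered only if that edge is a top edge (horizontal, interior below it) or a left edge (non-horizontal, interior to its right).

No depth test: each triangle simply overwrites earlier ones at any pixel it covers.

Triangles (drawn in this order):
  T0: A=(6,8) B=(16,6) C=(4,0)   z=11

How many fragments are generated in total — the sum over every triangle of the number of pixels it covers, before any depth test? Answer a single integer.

T0:
  2·area = 84  (B↔C swapped to make it positive)
  edge (6, 8)→(4, 0): d=(-2,-8) top-left  bias=+0
  edge (4, 0)→(16, 6): d=(12,6) right/bottom  bias=-1
  edge (16, 6)→(6, 8): d=(-10,2) right/bottom  bias=-1
    (2,0)@(5, 1): e=[6,6,72] → #
    (3,0)@(7, 1): e=[22,-6,68] → ·
    (2,1)@(5, 3): e=[2,30,52] → #
    (3,1)@(7, 3): e=[18,18,48] → #
    (4,1)@(9, 3): e=[34,6,44] → #
    (5,1)@(11, 3): e=[50,-6,40] → ·
    (2,2)@(5, 5): e=[-2,54,32] → ·
    (3,2)@(7, 5): e=[14,42,28] → #
    (5,2)@(11, 5): e=[46,18,20] → #
    (6,2)@(13, 5): e=[62,6,16] → #
    (7,2)@(15, 5): e=[78,-6,12] → ·
    (3,3)@(7, 7): e=[10,66,8] → #
    (5,3)@(11, 7): e=[42,42,0] → ·  [on edge]
    (0,4)@(1, 9): e=[-42,126,0] → ·  [on edge]
  covered (10 px):
    · · # · · · · · ·
    · · # # # · · · ·
    · · · # # # # · ·
    · · · # # · · · ·
    · · · · · · · · ·

Answer: 10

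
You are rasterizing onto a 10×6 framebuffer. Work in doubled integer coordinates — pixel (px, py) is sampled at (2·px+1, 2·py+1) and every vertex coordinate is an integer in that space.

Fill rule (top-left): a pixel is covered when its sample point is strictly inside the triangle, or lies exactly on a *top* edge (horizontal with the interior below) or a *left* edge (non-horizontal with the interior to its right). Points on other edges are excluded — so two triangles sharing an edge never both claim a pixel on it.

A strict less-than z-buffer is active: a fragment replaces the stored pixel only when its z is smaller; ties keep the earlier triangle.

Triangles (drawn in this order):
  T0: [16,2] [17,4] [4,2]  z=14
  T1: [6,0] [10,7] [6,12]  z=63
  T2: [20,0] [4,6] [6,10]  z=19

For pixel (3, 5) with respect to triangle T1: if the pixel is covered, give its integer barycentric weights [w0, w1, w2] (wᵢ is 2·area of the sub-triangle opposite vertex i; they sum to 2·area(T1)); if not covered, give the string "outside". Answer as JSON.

T0:
  2·area = 24
  edge (16, 2)→(17, 4): d=(1,2) right/bottom  bias=-1
  edge (17, 4)→(4, 2): d=(-13,-2) top-left  bias=+0
  edge (4, 2)→(16, 2): d=(12,0) top-left  bias=+0
    (5,1)@(11, 3): e=[11,1,12] → X
    (6,1)@(13, 3): e=[7,5,12] → X
    (7,1)@(15, 3): e=[3,9,12] → X
    (8,1)@(17, 3): e=[-1,13,12] → .
    (5,2)@(11, 5): e=[13,-25,36] → .
    (6,2)@(13, 5): e=[9,-21,36] → .
    (7,2)@(15, 5): e=[5,-17,36] → .
  covered (3 px):
    . . . . . . . . . .
    . . . . . X X X . .
    . . . . . . . . . .
    . . . . . . . . . .
    . . . . . . . . . .
    . . . . . . . . . .
T1:
  2·area = 48
  edge (6, 0)→(10, 7): d=(4,7) right/bottom  bias=-1
  edge (10, 7)→(6, 12): d=(-4,5) right/bottom  bias=-1
  edge (6, 12)→(6, 0): d=(0,-12) top-left  bias=+0
    (3,1)@(7, 3): e=[5,31,12] → X
    (4,1)@(9, 3): e=[-9,21,36] → .
    (3,2)@(7, 5): e=[13,23,12] → X
    (4,2)@(9, 5): e=[-1,13,36] → .
    (3,3)@(7, 7): e=[21,15,12] → X
    (4,3)@(9, 7): e=[7,5,36] → X
    (5,3)@(11, 7): e=[-7,-5,60] → .
    (3,4)@(7, 9): e=[29,7,12] → X
    (4,4)@(9, 9): e=[15,-3,36] → .
    (3,5)@(7, 11): e=[37,-1,12] → .
  covered (5 px):
    . . . . . . . . . .
    . . . X . . . . . .
    . . . X . . . . . .
    . . . X X . . . . .
    . . . X . . . . . .
    . . . . . . . . . .
T2:
  2·area = 76  (B↔C swapped to make it positive)
  edge (20, 0)→(6, 10): d=(-14,10) right/bottom  bias=-1
  edge (6, 10)→(4, 6): d=(-2,-4) top-left  bias=+0
  edge (4, 6)→(20, 0): d=(16,-6) top-left  bias=+0
    (6,1)@(13, 3): e=[28,42,6] → X
    (7,1)@(15, 3): e=[8,50,18] → X
    (8,1)@(17, 3): e=[-12,58,30] → .
    (3,2)@(7, 5): e=[60,14,2] → X
    (4,2)@(9, 5): e=[40,22,14] → X
    (5,2)@(11, 5): e=[20,30,26] → X
    (6,2)@(13, 5): e=[0,38,38] → .  [on edge]
    (7,2)@(15, 5): e=[-20,46,50] → .
    (2,3)@(5, 7): e=[52,2,22] → X
    (5,3)@(11, 7): e=[-8,26,58] → .
    (2,4)@(5, 9): e=[24,-2,54] → .
    (3,4)@(7, 9): e=[4,6,66] → X
  covered (9 px):
    . . . . . . . . . .
    . . . . . . X X . .
    . . . X X X . . . .
    . . X X X . . . . .
    . . . X . . . . . .
    . . . . . . . . . .

Answer: "outside"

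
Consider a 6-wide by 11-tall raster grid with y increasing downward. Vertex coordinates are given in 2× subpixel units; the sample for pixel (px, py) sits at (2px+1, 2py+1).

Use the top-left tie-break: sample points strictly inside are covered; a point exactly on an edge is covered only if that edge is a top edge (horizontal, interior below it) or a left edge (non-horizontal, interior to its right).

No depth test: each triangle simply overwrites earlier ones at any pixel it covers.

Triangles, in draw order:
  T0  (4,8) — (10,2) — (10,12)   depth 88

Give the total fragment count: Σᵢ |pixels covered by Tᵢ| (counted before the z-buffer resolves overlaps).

T0:
  2·area = 60
  edge (4, 8)→(10, 2): d=(6,-6) top-left  bias=+0
  edge (10, 2)→(10, 12): d=(0,10) right/bottom  bias=-1
  edge (10, 12)→(4, 8): d=(-6,-4) top-left  bias=+0
    (5,0)@(11, 1): e=[0,-10,70] → ·  [on edge]
    (4,1)@(9, 3): e=[0,10,50] → #  [on edge]
    (5,1)@(11, 3): e=[12,-10,58] → ·
    (3,2)@(7, 5): e=[0,30,30] → #  [on edge]
    (5,2)@(11, 5): e=[24,-10,46] → ·
    (2,3)@(5, 7): e=[0,50,10] → #  [on edge]
    (5,3)@(11, 7): e=[36,-10,34] → ·
    (1,4)@(3, 9): e=[0,70,-10] → ·  [on edge]
    (2,4)@(5, 9): e=[12,50,-2] → ·
    (3,4)@(7, 9): e=[24,30,6] → #
    (5,4)@(11, 9): e=[48,-10,22] → ·
    (0,5)@(1, 11): e=[0,90,-30] → ·  [on edge]
  covered (9 px):
    · · · · · ·
    · · · · # ·
    · · · # # ·
    · · # # # ·
    · · · # # ·
    · · · · # ·
    · · · · · ·
    · · · · · ·
    · · · · · ·
    · · · · · ·
    · · · · · ·

Answer: 9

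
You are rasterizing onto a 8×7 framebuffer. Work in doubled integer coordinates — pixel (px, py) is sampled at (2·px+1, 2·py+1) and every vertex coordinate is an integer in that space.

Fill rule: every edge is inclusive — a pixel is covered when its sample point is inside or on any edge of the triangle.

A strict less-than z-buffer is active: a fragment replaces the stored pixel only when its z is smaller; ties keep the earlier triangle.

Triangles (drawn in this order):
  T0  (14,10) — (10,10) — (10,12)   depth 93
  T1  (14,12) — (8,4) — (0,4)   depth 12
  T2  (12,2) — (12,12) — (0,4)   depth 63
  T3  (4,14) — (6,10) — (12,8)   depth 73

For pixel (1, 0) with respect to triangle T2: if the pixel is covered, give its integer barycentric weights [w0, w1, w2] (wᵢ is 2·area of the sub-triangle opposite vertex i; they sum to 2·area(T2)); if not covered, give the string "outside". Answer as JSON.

T0:
  2·area = 8  (B↔C swapped to make it positive)
  edge (14, 10)→(10, 12): d=(-4,2) inclusive
  edge (10, 12)→(10, 10): d=(0,-2) inclusive
  edge (10, 10)→(14, 10): d=(4,0) inclusive
    (5,5)@(11, 11): e=[2,2,4] → X
    (6,5)@(13, 11): e=[-2,6,4] → .
    (5,6)@(11, 13): e=[-6,2,12] → .
  covered (1 px):
    . . . . . . . .
    . . . . . . . .
    . . . . . . . .
    . . . . . . . .
    . . . . . . . .
    . . . . . X . .
    . . . . . . . .
T1:
  2·area = 64  (B↔C swapped to make it positive)
  edge (14, 12)→(0, 4): d=(-14,-8) inclusive
  edge (0, 4)→(8, 4): d=(8,0) inclusive
  edge (8, 4)→(14, 12): d=(6,8) inclusive
    (1,2)@(3, 5): e=[10,8,46] → X
    (2,2)@(5, 5): e=[26,8,30] → X
    (3,2)@(7, 5): e=[42,8,14] → X
    (4,2)@(9, 5): e=[58,8,-2] → .
    (1,3)@(3, 7): e=[-18,24,58] → .
    (2,3)@(5, 7): e=[-2,24,42] → .
    (3,3)@(7, 7): e=[14,24,26] → X
    (4,3)@(9, 7): e=[30,24,10] → X
    (5,3)@(11, 7): e=[46,24,-6] → .
    (3,4)@(7, 9): e=[-14,40,38] → .
    (4,4)@(9, 9): e=[2,40,22] → X
    (5,4)@(11, 9): e=[18,40,6] → X
  covered (8 px):
    . . . . . . . .
    . . . . . . . .
    . X X X . . . .
    . . . X X . . .
    . . . . X X . .
    . . . . . . X .
    . . . . . . . .
T2:
  2·area = 120
  edge (12, 2)→(12, 12): d=(0,10) inclusive
  edge (12, 12)→(0, 4): d=(-12,-8) inclusive
  edge (0, 4)→(12, 2): d=(12,-2) inclusive
    (3,1)@(7, 3): e=[50,68,2] → X
    (4,1)@(9, 3): e=[30,84,6] → X
    (5,1)@(11, 3): e=[10,100,10] → X
    (6,1)@(13, 3): e=[-10,116,14] → .
    (1,2)@(3, 5): e=[90,12,18] → X
    (2,2)@(5, 5): e=[70,28,22] → X
    (6,2)@(13, 5): e=[-10,92,38] → .
    (1,3)@(3, 7): e=[90,-12,42] → .
    (2,3)@(5, 7): e=[70,4,46] → X
    (6,3)@(13, 7): e=[-10,68,62] → .
    (2,4)@(5, 9): e=[70,-20,70] → .
    (3,4)@(7, 9): e=[50,-4,74] → .
  covered (15 px):
    . . . . . . . .
    . . . X X X . .
    . X X X X X . .
    . . X X X X . .
    . . . . X X . .
    . . . . . X . .
    . . . . . . . .
T3:
  2·area = 20
  edge (4, 14)→(6, 10): d=(2,-4) inclusive
  edge (6, 10)→(12, 8): d=(6,-2) inclusive
  edge (12, 8)→(4, 14): d=(-8,6) inclusive
    (7,3)@(15, 7): e=[30,0,-10] → .  [on edge]
    (4,4)@(9, 9): e=[10,0,10] → X  [on edge]
    (5,4)@(11, 9): e=[18,4,-2] → .
    (1,5)@(3, 11): e=[-10,0,30] → .  [on edge]
    (3,5)@(7, 11): e=[6,8,6] → X
    (4,5)@(9, 11): e=[14,12,-6] → .
    (2,6)@(5, 13): e=[2,16,2] → X
    (3,6)@(7, 13): e=[10,20,-10] → .
  covered (3 px):
    . . . . . . . .
    . . . . . . . .
    . . . . . . . .
    . . . . . . . .
    . . . . X . . .
    . . . X . . . .
    . . X . . . . .

Answer: "outside"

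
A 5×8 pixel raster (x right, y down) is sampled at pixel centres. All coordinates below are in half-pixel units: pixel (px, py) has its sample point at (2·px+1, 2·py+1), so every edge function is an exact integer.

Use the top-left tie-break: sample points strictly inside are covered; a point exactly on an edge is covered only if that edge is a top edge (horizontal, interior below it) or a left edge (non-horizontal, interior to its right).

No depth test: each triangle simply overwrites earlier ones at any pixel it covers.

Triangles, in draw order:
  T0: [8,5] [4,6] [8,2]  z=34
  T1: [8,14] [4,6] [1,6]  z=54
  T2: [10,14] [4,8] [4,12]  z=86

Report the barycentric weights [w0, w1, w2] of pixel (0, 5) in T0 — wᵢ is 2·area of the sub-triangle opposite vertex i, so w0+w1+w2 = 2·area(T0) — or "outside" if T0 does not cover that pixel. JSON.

T0:
  2·area = 12
  edge (8, 5)→(4, 6): d=(-4,1) right/bottom  bias=-1
  edge (4, 6)→(8, 2): d=(4,-4) top-left  bias=+0
  edge (8, 2)→(8, 5): d=(0,3) right/bottom  bias=-1
    (4,0)@(9, 1): e=[15,0,-3] → ·  [on edge]
    (3,1)@(7, 3): e=[9,0,3] → #  [on edge]
    (4,1)@(9, 3): e=[7,8,-3] → ·
    (2,2)@(5, 5): e=[3,0,9] → #  [on edge]
    (4,2)@(9, 5): e=[-1,16,-3] → ·
    (1,3)@(3, 7): e=[-3,0,15] → ·  [on edge]
    (2,3)@(5, 7): e=[-5,8,9] → ·
    (3,3)@(7, 7): e=[-7,16,3] → ·
    (0,4)@(1, 9): e=[-9,0,21] → ·  [on edge]
  covered (3 px):
    · · · · ·
    · · · # ·
    · · # # ·
    · · · · ·
    · · · · ·
    · · · · ·
    · · · · ·
    · · · · ·
T1:
  2·area = 24  (B↔C swapped to make it positive)
  edge (8, 14)→(1, 6): d=(-7,-8) top-left  bias=+0
  edge (1, 6)→(4, 6): d=(3,0) top-left  bias=+0
  edge (4, 6)→(8, 14): d=(4,8) right/bottom  bias=-1
    (1,3)@(3, 7): e=[9,3,12] → #
    (2,3)@(5, 7): e=[25,3,-4] → ·
    (1,4)@(3, 9): e=[-5,9,20] → ·
    (2,4)@(5, 9): e=[11,9,4] → #
    (3,4)@(7, 9): e=[27,9,-12] → ·
    (2,5)@(5, 11): e=[-3,15,12] → ·
  covered (2 px):
    · · · · ·
    · · · · ·
    · · · · ·
    · # · · ·
    · · # · ·
    · · · · ·
    · · · · ·
    · · · · ·
T2:
  2·area = 24  (B↔C swapped to make it positive)
  edge (10, 14)→(4, 12): d=(-6,-2) top-left  bias=+0
  edge (4, 12)→(4, 8): d=(0,-4) top-left  bias=+0
  edge (4, 8)→(10, 14): d=(6,6) right/bottom  bias=-1
    (0,2)@(1, 5): e=[36,-12,0] → ·  [on edge]
    (1,3)@(3, 7): e=[28,-4,0] → ·  [on edge]
    (2,4)@(5, 9): e=[20,4,0] → ·  [on edge]
    (0,5)@(1, 11): e=[0,-12,36] → ·  [on edge]
    (2,5)@(5, 11): e=[8,4,12] → #
    (3,5)@(7, 11): e=[12,12,0] → ·  [on edge]
    (2,6)@(5, 13): e=[-4,4,24] → ·
    (3,6)@(7, 13): e=[0,12,12] → #  [on edge]
    (4,6)@(9, 13): e=[4,20,0] → ·  [on edge]
    (3,7)@(7, 15): e=[-12,12,24] → ·
  covered (2 px):
    · · · · ·
    · · · · ·
    · · · · ·
    · · · · ·
    · · · · ·
    · · # · ·
    · · · # ·
    · · · · ·

Final: "outside"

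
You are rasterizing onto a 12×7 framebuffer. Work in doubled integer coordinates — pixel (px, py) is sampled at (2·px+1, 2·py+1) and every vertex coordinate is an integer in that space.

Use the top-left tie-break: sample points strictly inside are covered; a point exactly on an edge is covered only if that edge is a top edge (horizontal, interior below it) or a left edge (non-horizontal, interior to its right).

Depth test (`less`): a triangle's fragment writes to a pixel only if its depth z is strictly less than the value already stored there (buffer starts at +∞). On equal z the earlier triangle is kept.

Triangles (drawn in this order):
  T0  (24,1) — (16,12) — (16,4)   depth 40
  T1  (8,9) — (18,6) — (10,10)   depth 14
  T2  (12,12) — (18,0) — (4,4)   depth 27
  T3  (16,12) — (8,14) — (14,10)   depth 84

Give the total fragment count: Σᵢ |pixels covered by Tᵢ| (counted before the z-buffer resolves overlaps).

T0:
  2·area = 64
  edge (24, 1)→(16, 12): d=(-8,11) right/bottom  bias=-1
  edge (16, 12)→(16, 4): d=(0,-8) top-left  bias=+0
  edge (16, 4)→(24, 1): d=(8,-3) top-left  bias=+0
    (9,1)@(19, 3): e=[39,24,1] → X
    (10,1)@(21, 3): e=[17,40,7] → X
    (11,1)@(23, 3): e=[-5,56,13] → .
    (8,2)@(17, 5): e=[45,8,11] → X
    (11,2)@(23, 5): e=[-21,56,29] → .
    (8,3)@(17, 7): e=[29,8,27] → X
    (10,3)@(21, 7): e=[-15,40,39] → .
    (8,4)@(17, 9): e=[13,8,43] → X
    (9,4)@(19, 9): e=[-9,24,49] → .
    (8,5)@(17, 11): e=[-3,8,59] → .
  covered (8 px):
    . . . . . . . . . . . .
    . . . . . . . . . X X .
    . . . . . . . . X X X .
    . . . . . . . . X X . .
    . . . . . . . . X . . .
    . . . . . . . . . . . .
    . . . . . . . . . . . .
T1:
  2·area = 16
  edge (8, 9)→(18, 6): d=(10,-3) top-left  bias=+0
  edge (18, 6)→(10, 10): d=(-8,4) right/bottom  bias=-1
  edge (10, 10)→(8, 9): d=(-2,-1) top-left  bias=+0
    (7,3)@(15, 7): e=[1,4,11] → X
    (8,3)@(17, 7): e=[7,-4,13] → .
    (4,4)@(9, 9): e=[3,12,1] → X
    (5,4)@(11, 9): e=[9,4,3] → X
    (6,4)@(13, 9): e=[15,-4,5] → .
    (7,4)@(15, 9): e=[21,-12,7] → .
    (4,5)@(9, 11): e=[23,-4,-3] → .
    (5,5)@(11, 11): e=[29,-12,-1] → .
  covered (3 px):
    . . . . . . . . . . . .
    . . . . . . . . . . . .
    . . . . . . . . . . . .
    . . . . . . . X . . . .
    . . . . X X . . . . . .
    . . . . . . . . . . . .
    . . . . . . . . . . . .
T2:
  2·area = 144  (B↔C swapped to make it positive)
  edge (12, 12)→(4, 4): d=(-8,-8) top-left  bias=+0
  edge (4, 4)→(18, 0): d=(14,-4) top-left  bias=+0
  edge (18, 0)→(12, 12): d=(-6,12) right/bottom  bias=-1
    (0,0)@(1, 1): e=[0,-54,198] → .  [on edge]
    (7,0)@(15, 1): e=[112,2,30] → X
    (8,0)@(17, 1): e=[128,10,6] → X
    (9,0)@(19, 1): e=[144,18,-18] → .
    (1,1)@(3, 3): e=[0,-18,162] → .  [on edge]
    (4,1)@(9, 3): e=[48,6,90] → X
    (5,1)@(11, 3): e=[64,14,66] → X
    (6,1)@(13, 3): e=[80,22,42] → X
    (8,1)@(17, 3): e=[112,38,-6] → .
    (2,2)@(5, 5): e=[0,18,126] → X  [on edge]
    (3,2)@(7, 5): e=[16,26,102] → X
    (8,2)@(17, 5): e=[96,66,-18] → .
    (3,3)@(7, 7): e=[0,54,90] → X  [on edge]
    (4,4)@(9, 9): e=[0,90,54] → X  [on edge]
    (5,5)@(11, 11): e=[0,126,18] → X  [on edge]
    (6,6)@(13, 13): e=[0,162,-18] → .  [on edge]
  covered (20 px):
    . . . . . . . X X . . .
    . . . . X X X X . . . .
    . . X X X X X X . . . .
    . . . X X X X . . . . .
    . . . . X X X . . . . .
    . . . . . X . . . . . .
    . . . . . . . . . . . .
T3:
  2·area = 20
  edge (16, 12)→(8, 14): d=(-8,2) right/bottom  bias=-1
  edge (8, 14)→(14, 10): d=(6,-4) top-left  bias=+0
  edge (14, 10)→(16, 12): d=(2,2) right/bottom  bias=-1
    (2,0)@(5, 1): e=[110,-90,0] → .  [on edge]
    (3,1)@(7, 3): e=[90,-70,0] → .  [on edge]
    (4,2)@(9, 5): e=[70,-50,0] → .  [on edge]
    (5,3)@(11, 7): e=[50,-30,0] → .  [on edge]
    (6,4)@(13, 9): e=[30,-10,0] → .  [on edge]
    (6,5)@(13, 11): e=[14,2,4] → X
    (7,5)@(15, 11): e=[10,10,0] → .  [on edge]
    (5,6)@(11, 13): e=[2,6,12] → X
    (6,6)@(13, 13): e=[-2,14,8] → .
    (8,6)@(17, 13): e=[-10,30,0] → .  [on edge]
  covered (2 px):
    . . . . . . . . . . . .
    . . . . . . . . . . . .
    . . . . . . . . . . . .
    . . . . . . . . . . . .
    . . . . . . . . . . . .
    . . . . . . X . . . . .
    . . . . . X . . . . . .

Answer: 33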